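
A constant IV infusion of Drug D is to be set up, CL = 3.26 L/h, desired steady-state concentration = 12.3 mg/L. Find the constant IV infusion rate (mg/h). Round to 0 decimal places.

At steady state, infusion rate R₀ = Css × CL = 12.3 × 3.260 = 40.10 mg/h

40 mg/h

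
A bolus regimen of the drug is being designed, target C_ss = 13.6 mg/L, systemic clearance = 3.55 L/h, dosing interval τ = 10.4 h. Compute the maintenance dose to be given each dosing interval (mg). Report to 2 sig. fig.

500 mg

At steady state, Dose/τ = Css × CL.
Dose = Css × CL × τ = 13.6 × 3.550 × 10.4 = 502.1 mg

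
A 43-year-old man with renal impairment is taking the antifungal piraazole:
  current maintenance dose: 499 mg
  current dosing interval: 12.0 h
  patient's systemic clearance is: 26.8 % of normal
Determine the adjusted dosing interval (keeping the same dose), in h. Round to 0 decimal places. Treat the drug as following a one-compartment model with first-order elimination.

45 h

To keep the same average steady-state level, dosing rate must scale with clearance.
CL ratio = 26.8 / 100 = 0.2680
New interval (same dose) = 12.0 / 0.2680 = 44.78 h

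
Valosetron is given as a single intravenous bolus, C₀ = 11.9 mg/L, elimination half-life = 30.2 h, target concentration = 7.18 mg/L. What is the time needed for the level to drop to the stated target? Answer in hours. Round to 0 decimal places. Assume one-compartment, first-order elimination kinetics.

k = ln2 / t½ = 0.693147 / 30.2 = 0.02295 h⁻¹
t = ln(C₀ / C) / k = ln(11.90 / 7.18) / 0.02295
  = ln(1.657) / 0.02295 = 0.5050 / 0.02295 = 22.00 h

22 h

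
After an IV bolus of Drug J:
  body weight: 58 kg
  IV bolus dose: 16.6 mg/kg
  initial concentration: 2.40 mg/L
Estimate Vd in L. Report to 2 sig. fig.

400 L

Dose = 16.6 × 58 = 962.8 mg
Vd = Dose / C₀ = 962.8 / 2.40 = 401.2 L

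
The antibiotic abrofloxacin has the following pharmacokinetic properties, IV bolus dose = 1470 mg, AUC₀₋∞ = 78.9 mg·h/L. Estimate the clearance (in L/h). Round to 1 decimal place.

18.6 L/h

CL = Dose / AUC = 1470 / 78.9 = 18.63 L/h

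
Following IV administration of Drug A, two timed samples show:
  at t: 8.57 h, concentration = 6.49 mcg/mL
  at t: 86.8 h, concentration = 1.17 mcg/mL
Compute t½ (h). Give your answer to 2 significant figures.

k = ln(C₁/C₂) / (t₂ − t₁) = ln(6.49/1.17) / (86.8 − 8.57)
  = 1.713 / 78.23 = 0.02190 h⁻¹
t½ = ln2 / k = 0.693147 / 0.02190 = 31.65 h

32 h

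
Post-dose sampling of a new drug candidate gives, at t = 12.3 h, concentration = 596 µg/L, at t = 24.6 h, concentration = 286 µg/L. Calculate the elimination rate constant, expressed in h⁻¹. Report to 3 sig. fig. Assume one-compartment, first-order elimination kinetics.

k = ln(C₁/C₂) / (t₂ − t₁) = ln(596/286) / (24.6 − 12.3)
  = 0.7342 / 12.30 = 0.05969 h⁻¹

0.0597 h⁻¹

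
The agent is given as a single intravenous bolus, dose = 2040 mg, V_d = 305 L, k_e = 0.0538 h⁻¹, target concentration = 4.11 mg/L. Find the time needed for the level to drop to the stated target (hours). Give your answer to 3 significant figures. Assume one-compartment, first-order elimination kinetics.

C₀ = Dose / Vd = 2040 / 305 = 6.689 mg/L
t = ln(C₀ / C) / k = ln(6.689 / 4.11) / 0.05380
  = ln(1.627) / 0.05380 = 0.4867 / 0.05380 = 9.046 h

9.05 h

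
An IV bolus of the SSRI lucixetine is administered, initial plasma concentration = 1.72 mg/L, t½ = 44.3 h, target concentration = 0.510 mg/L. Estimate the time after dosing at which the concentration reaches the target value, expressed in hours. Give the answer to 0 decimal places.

78 h

k = ln2 / t½ = 0.693147 / 44.3 = 0.01565 h⁻¹
t = ln(C₀ / C) / k = ln(1.720 / 0.510) / 0.01565
  = ln(3.373) / 0.01565 = 1.216 / 0.01565 = 77.70 h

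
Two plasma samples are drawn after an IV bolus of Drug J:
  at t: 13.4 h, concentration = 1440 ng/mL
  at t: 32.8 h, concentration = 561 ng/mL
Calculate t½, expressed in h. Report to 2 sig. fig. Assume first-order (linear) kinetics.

k = ln(C₁/C₂) / (t₂ − t₁) = ln(1440/561) / (32.8 − 13.4)
  = 0.9427 / 19.40 = 0.04859 h⁻¹
t½ = ln2 / k = 0.693147 / 0.04859 = 14.27 h

14 h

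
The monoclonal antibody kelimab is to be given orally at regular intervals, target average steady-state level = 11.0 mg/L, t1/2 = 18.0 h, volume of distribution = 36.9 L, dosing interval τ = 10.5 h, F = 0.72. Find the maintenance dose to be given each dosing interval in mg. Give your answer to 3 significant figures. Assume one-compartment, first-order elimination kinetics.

k = ln2 / t½ = 0.693147 / 18.0 = 0.03851 h⁻¹
CL = k × Vd = 0.03851 × 36.9 = 1.421 L/h
At steady state, F × (Dose/τ) = Css × CL.
Dose = Css × CL × τ / F = 11.0 × 1.421 × 10.5 / 0.72 = 228.0 mg

228 mg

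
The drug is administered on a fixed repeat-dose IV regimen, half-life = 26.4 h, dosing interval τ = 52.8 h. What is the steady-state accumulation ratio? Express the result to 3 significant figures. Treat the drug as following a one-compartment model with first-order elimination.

1.33

k = ln2 / t½ = 0.693147 / 26.4 = 0.02626 h⁻¹
e^(−kτ) = e^(−0.02626 × 52.8) = 0.2499
Accumulation ratio R = 1 / (1 − e^(−kτ)) = 1 / (1 − 0.2499) = 1.333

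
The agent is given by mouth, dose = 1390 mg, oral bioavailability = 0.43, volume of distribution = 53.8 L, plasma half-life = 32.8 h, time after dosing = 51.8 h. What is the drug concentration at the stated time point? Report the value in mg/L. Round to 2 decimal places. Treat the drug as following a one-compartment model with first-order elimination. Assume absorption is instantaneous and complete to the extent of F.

Amount reaching circulation = F × Dose = 0.43 × 1390 = 597.7 mg
C₀ = F·Dose / Vd = 597.7 / 53.8 = 11.11 mg/L
k = ln2 / t½ = 0.693147 / 32.8 = 0.02113 h⁻¹
C = C₀ · e^(−k·t) = 11.11 × e^(−0.02113 × 51.8)
  = 11.11 × 0.3347 = 3.719 mg/L

3.72 mg/L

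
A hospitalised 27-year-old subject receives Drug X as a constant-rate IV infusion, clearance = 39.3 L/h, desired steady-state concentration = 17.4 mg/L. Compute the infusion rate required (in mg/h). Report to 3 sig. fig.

684 mg/h

At steady state, infusion rate R₀ = Css × CL = 17.4 × 39.30 = 683.8 mg/h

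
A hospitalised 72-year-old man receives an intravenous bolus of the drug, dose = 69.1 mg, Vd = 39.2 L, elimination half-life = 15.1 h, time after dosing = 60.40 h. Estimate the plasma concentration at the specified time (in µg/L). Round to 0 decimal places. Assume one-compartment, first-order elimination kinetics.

110 µg/L

C₀ = Dose / Vd = 69.10 / 39.2 = 1.763 mg/L
k = ln2 / t½ = 0.693147 / 15.1 = 0.04590 h⁻¹
t / t½ = 60.40 / 15.1 = 4 half-lives
C = C₀ × (1/2)^4 = 1.763 × 0.06250 = 0.1102 mg/L
Convert: 0.1102 mg/L × 1000 = 110.2 µg/L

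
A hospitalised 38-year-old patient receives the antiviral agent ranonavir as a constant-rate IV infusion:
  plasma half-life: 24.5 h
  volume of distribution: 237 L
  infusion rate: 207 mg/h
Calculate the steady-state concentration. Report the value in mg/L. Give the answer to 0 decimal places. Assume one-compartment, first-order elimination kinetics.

k = ln2 / t½ = 0.693147 / 24.5 = 0.02829 h⁻¹
CL = k × Vd = 0.02829 × 237 = 6.705 L/h
At steady state Css = R₀ / CL = 207 / 6.705 = 30.87 mg/L

31 mg/L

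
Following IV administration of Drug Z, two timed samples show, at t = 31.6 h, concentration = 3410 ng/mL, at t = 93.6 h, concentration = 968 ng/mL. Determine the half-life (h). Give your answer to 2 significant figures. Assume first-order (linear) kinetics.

34 h

k = ln(C₁/C₂) / (t₂ − t₁) = ln(3410/968) / (93.6 − 31.6)
  = 1.259 / 62.00 = 0.02031 h⁻¹
t½ = ln2 / k = 0.693147 / 0.02031 = 34.13 h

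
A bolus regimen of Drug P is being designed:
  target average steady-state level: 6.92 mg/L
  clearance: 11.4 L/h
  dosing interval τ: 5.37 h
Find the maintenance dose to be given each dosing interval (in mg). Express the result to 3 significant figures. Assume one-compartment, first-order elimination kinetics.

At steady state, Dose/τ = Css × CL.
Dose = Css × CL × τ = 6.92 × 11.40 × 5.37 = 423.6 mg

424 mg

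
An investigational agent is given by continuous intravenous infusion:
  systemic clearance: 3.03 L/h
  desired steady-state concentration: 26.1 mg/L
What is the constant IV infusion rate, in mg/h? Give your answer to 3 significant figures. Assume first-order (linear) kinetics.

79.1 mg/h

At steady state, infusion rate R₀ = Css × CL = 26.1 × 3.030 = 79.08 mg/h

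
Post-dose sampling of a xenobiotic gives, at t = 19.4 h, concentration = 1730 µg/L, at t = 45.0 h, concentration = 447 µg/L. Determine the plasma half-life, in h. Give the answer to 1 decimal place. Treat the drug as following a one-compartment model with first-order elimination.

13.1 h

k = ln(C₁/C₂) / (t₂ − t₁) = ln(1730/447) / (45.0 − 19.4)
  = 1.353 / 25.60 = 0.05285 h⁻¹
t½ = ln2 / k = 0.693147 / 0.05285 = 13.12 h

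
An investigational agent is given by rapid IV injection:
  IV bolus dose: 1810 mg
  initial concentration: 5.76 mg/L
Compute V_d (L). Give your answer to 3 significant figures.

Vd = Dose / C₀ = 1810 / 5.76 = 314.2 L

314 L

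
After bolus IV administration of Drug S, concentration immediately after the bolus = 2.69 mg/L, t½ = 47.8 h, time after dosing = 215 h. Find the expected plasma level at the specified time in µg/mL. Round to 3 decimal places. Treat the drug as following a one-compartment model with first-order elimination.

k = ln2 / t½ = 0.693147 / 47.8 = 0.01450 h⁻¹
C = C₀ · e^(−k·t) = 2.690 × e^(−0.01450 × 215)
  = 2.690 × 0.04427 = 0.1191 mg/L
(0.1191 mg/L = 0.1191 µg/mL)

0.119 µg/mL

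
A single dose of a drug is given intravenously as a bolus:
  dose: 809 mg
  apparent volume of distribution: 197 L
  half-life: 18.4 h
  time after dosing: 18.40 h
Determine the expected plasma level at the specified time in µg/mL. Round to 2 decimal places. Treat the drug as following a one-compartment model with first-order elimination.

C₀ = Dose / Vd = 809.0 / 197 = 4.107 mg/L
k = ln2 / t½ = 0.693147 / 18.4 = 0.03767 h⁻¹
t / t½ = 18.40 / 18.4 = 1 half-lives
C = C₀ × (1/2)^1 = 4.107 × 0.5000 = 2.054 mg/L
(2.054 mg/L = 2.054 µg/mL)

2.05 µg/mL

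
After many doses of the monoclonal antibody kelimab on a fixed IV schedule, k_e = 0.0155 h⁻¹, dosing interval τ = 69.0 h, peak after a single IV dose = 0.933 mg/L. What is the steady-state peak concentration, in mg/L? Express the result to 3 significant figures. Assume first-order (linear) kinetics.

1.42 mg/L

e^(−kτ) = e^(−0.01550 × 69.0) = 0.3432
Accumulation ratio R = 1 / (1 − e^(−kτ)) = 1 / (1 − 0.3432) = 1.523
Steady-state peak = C₀ × R = 0.933 × 1.523 = 1.421 mg/L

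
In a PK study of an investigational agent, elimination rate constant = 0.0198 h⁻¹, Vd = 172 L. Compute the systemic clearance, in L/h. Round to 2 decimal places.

3.41 L/h

CL = k × Vd = 0.0198 × 172 = 3.406 L/h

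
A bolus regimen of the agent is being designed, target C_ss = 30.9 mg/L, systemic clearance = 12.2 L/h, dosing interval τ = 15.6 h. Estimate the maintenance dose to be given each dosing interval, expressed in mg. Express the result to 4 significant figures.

5881 mg

At steady state, Dose/τ = Css × CL.
Dose = Css × CL × τ = 30.9 × 12.20 × 15.6 = 5881 mg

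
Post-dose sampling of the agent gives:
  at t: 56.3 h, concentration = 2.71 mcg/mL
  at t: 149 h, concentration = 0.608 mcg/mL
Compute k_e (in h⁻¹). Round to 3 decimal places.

0.016 h⁻¹

k = ln(C₁/C₂) / (t₂ − t₁) = ln(2.71/0.608) / (149 − 56.3)
  = 1.495 / 92.70 = 0.01613 h⁻¹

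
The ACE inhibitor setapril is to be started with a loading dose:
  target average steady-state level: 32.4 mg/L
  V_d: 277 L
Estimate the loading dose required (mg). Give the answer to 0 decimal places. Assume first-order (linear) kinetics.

8975 mg

LD = Css × Vd = 32.4 × 277 = 8975 mg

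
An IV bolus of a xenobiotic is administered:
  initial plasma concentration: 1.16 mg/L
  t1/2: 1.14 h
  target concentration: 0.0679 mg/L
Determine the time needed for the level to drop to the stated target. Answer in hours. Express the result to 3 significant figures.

k = ln2 / t½ = 0.693147 / 1.14 = 0.6080 h⁻¹
t = ln(C₀ / C) / k = ln(1.160 / 0.0679) / 0.6080
  = ln(17.08) / 0.6080 = 2.838 / 0.6080 = 4.668 h

4.67 h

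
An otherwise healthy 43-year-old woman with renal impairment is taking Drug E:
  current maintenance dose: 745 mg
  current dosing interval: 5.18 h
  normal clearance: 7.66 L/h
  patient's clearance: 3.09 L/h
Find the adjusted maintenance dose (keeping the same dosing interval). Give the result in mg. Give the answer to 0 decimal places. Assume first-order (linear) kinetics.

301 mg

To keep the same average steady-state level, dosing rate must scale with clearance.
CL ratio = 3.09 / 7.66 = 0.4034
New dose (same interval) = 745 × 0.4034 = 300.5 mg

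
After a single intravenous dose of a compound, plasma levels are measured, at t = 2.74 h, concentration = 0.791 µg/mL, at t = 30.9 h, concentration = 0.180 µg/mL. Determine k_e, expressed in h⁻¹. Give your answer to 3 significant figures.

0.0526 h⁻¹

k = ln(C₁/C₂) / (t₂ − t₁) = ln(0.791/0.180) / (30.9 − 2.74)
  = 1.480 / 28.16 = 0.05256 h⁻¹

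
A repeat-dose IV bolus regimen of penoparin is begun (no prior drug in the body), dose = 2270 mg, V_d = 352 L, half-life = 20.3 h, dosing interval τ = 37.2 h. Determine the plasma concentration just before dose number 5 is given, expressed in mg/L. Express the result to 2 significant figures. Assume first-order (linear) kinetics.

C₀ per dose = Dose / Vd = 2270 / 352 = 6.449 mg/L
k = ln2 / t½ = 0.693147 / 20.3 = 0.03415 h⁻¹
Fraction remaining after one interval: r = e^(−kτ) = e^(−0.03415 × 37.2) = 0.2807
Before dose 5, 4 doses have been given (aged 1τ, 2τ, 3τ, 4τ).
C_trough = C₀ × (r + r² + … + r^4) = C₀ × r(1−r^4)/(1−r)
        = 6.449 × 0.2807 × (1 − 0.006208) / (1 − 0.2807) = 2.501 mg/L

2.5 mg/L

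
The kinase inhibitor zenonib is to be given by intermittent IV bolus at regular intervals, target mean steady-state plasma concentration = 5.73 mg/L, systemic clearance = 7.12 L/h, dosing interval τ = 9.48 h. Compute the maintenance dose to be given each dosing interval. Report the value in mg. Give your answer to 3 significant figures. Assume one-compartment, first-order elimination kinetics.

387 mg

At steady state, Dose/τ = Css × CL.
Dose = Css × CL × τ = 5.73 × 7.120 × 9.48 = 386.8 mg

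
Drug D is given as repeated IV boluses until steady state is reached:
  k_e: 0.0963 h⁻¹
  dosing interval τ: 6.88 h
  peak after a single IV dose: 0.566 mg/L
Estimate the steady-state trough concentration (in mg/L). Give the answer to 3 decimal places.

e^(−kτ) = e^(−0.09630 × 6.88) = 0.5155
Accumulation ratio R = 1 / (1 − e^(−kτ)) = 1 / (1 − 0.5155) = 2.064
Steady-state trough = C₀ × R × e^(−kτ) = 0.566 × 2.064 × 0.5155 = 0.6022 mg/L

0.602 mg/L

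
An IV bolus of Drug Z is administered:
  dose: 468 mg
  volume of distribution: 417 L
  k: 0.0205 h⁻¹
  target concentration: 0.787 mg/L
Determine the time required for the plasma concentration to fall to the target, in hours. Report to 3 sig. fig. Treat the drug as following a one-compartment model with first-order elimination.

17.3 h

C₀ = Dose / Vd = 468.0 / 417 = 1.122 mg/L
t = ln(C₀ / C) / k = ln(1.122 / 0.787) / 0.02050
  = ln(1.426) / 0.02050 = 0.3549 / 0.02050 = 17.31 h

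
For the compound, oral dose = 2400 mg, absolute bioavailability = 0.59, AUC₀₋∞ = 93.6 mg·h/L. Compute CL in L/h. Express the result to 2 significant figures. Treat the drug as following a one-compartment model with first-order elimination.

CL = F·Dose / AUC = 0.59 × 2400 / 93.6 = 15.13 L/h

15 L/h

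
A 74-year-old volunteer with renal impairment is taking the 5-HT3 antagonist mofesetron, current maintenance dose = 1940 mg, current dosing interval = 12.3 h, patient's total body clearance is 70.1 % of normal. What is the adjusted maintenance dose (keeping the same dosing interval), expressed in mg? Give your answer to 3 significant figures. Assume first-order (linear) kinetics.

1360 mg

To keep the same average steady-state level, dosing rate must scale with clearance.
CL ratio = 70.1 / 100 = 0.7010
New dose (same interval) = 1940 × 0.7010 = 1360 mg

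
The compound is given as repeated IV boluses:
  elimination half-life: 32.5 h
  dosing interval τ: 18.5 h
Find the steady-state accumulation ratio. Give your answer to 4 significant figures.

3.067

k = ln2 / t½ = 0.693147 / 32.5 = 0.02133 h⁻¹
e^(−kτ) = e^(−0.02133 × 18.5) = 0.6739
Accumulation ratio R = 1 / (1 − e^(−kτ)) = 1 / (1 − 0.6739) = 3.067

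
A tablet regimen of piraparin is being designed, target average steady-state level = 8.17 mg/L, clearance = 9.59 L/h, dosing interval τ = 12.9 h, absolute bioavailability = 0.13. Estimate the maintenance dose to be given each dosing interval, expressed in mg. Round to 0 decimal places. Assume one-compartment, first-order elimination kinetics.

At steady state, F × (Dose/τ) = Css × CL.
Dose = Css × CL × τ / F = 8.17 × 9.590 × 12.9 / 0.13 = 7775 mg

7775 mg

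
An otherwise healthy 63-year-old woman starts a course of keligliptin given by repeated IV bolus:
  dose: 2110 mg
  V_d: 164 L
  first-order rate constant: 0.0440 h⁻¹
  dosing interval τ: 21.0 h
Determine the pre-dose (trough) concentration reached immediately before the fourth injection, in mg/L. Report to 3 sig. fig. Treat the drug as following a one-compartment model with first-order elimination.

C₀ per dose = Dose / Vd = 2110 / 164 = 12.87 mg/L
Fraction remaining after one interval: r = e^(−kτ) = e^(−0.04400 × 21.0) = 0.3969
Before dose 4, 3 doses have been given (aged 1τ, 2τ, 3τ).
C_trough = C₀ × (r + r² + … + r^3) = C₀ × r(1−r^3)/(1−r)
        = 12.87 × 0.3969 × (1 − 0.06252) / (1 − 0.3969) = 7.940 mg/L

7.94 mg/L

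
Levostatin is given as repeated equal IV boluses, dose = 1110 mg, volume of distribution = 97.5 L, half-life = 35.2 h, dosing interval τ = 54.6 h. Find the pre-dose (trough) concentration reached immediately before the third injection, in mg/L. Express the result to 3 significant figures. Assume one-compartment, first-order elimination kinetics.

C₀ per dose = Dose / Vd = 1110 / 97.5 = 11.38 mg/L
k = ln2 / t½ = 0.693147 / 35.2 = 0.01969 h⁻¹
Fraction remaining after one interval: r = e^(−kτ) = e^(−0.01969 × 54.6) = 0.3413
Before dose 3, 2 doses have been given (aged 1τ, 2τ).
C_trough = C₀ × (r + r²) = 11.38 × (0.3413 + 0.1165) = 5.210 mg/L

5.21 mg/L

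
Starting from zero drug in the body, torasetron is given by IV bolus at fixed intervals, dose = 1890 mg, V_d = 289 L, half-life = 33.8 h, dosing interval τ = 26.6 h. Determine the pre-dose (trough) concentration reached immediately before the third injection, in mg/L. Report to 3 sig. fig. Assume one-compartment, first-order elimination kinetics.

5.99 mg/L

C₀ per dose = Dose / Vd = 1890 / 289 = 6.540 mg/L
k = ln2 / t½ = 0.693147 / 33.8 = 0.02051 h⁻¹
Fraction remaining after one interval: r = e^(−kτ) = e^(−0.02051 × 26.6) = 0.5795
Before dose 3, 2 doses have been given (aged 1τ, 2τ).
C_trough = C₀ × (r + r²) = 6.540 × (0.5795 + 0.3358) = 5.986 mg/L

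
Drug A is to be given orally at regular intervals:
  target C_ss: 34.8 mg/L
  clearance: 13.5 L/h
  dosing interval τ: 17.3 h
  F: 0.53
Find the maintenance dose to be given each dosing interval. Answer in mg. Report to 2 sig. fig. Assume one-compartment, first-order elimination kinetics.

15000 mg

At steady state, F × (Dose/τ) = Css × CL.
Dose = Css × CL × τ / F = 34.8 × 13.50 × 17.3 / 0.53 = 15330 mg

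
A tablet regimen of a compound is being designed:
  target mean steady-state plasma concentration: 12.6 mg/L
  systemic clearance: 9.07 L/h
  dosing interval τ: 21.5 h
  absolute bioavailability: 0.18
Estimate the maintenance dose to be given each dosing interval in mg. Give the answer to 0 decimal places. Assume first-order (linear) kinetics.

At steady state, F × (Dose/τ) = Css × CL.
Dose = Css × CL × τ / F = 12.6 × 9.070 × 21.5 / 0.18 = 13650 mg

13650 mg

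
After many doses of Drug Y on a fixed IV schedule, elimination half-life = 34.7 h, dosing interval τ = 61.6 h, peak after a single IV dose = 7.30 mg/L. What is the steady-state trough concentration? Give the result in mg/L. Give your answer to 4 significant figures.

3.013 mg/L

k = ln2 / t½ = 0.693147 / 34.7 = 0.01998 h⁻¹
e^(−kτ) = e^(−0.01998 × 61.6) = 0.2921
Accumulation ratio R = 1 / (1 − e^(−kτ)) = 1 / (1 − 0.2921) = 1.413
Steady-state trough = C₀ × R × e^(−kτ) = 7.30 × 1.413 × 0.2921 = 3.013 mg/L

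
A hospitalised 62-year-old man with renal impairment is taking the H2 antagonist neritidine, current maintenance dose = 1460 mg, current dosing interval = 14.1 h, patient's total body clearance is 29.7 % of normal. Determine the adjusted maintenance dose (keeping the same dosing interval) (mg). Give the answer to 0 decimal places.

To keep the same average steady-state level, dosing rate must scale with clearance.
CL ratio = 29.7 / 100 = 0.2970
New dose (same interval) = 1460 × 0.2970 = 433.6 mg

434 mg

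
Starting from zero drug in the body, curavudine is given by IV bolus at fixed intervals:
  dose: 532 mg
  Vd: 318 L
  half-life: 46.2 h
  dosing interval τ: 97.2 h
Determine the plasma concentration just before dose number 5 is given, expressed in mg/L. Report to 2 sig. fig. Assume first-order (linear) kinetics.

C₀ per dose = Dose / Vd = 532 / 318 = 1.673 mg/L
k = ln2 / t½ = 0.693147 / 46.2 = 0.01500 h⁻¹
Fraction remaining after one interval: r = e^(−kτ) = e^(−0.01500 × 97.2) = 0.2327
Before dose 5, 4 doses have been given (aged 1τ, 2τ, 3τ, 4τ).
C_trough = C₀ × (r + r² + … + r^4) = C₀ × r(1−r^4)/(1−r)
        = 1.673 × 0.2327 × (1 − 0.002932) / (1 − 0.2327) = 0.5059 mg/L

0.51 mg/L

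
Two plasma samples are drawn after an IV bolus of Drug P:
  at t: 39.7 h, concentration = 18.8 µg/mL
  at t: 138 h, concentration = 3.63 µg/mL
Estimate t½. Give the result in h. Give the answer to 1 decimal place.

41.4 h

k = ln(C₁/C₂) / (t₂ − t₁) = ln(18.8/3.63) / (138 − 39.7)
  = 1.645 / 98.30 = 0.01673 h⁻¹
t½ = ln2 / k = 0.693147 / 0.01673 = 41.43 h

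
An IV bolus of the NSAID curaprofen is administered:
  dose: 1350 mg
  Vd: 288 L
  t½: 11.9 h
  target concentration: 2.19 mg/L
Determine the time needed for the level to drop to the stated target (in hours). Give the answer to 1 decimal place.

13.1 h

C₀ = Dose / Vd = 1350 / 288 = 4.688 mg/L
k = ln2 / t½ = 0.693147 / 11.9 = 0.05825 h⁻¹
t = ln(C₀ / C) / k = ln(4.688 / 2.19) / 0.05825
  = ln(2.141) / 0.05825 = 0.7613 / 0.05825 = 13.07 h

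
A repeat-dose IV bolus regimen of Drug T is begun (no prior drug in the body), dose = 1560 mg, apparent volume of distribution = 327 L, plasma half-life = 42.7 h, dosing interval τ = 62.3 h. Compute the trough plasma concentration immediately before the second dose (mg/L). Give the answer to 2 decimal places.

1.74 mg/L

C₀ per dose = Dose / Vd = 1560 / 327 = 4.771 mg/L
k = ln2 / t½ = 0.693147 / 42.7 = 0.01623 h⁻¹
Fraction remaining after one interval: r = e^(−kτ) = e^(−0.01623 × 62.3) = 0.3638
Before dose 2, 1 dose has been given (aged 1τ).
C_trough = C₀ × r = 4.771 × 0.3638 = 1.736 mg/L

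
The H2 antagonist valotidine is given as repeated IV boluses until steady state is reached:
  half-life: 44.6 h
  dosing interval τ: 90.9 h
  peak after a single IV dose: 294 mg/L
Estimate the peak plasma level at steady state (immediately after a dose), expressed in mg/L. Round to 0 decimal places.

389 mg/L

k = ln2 / t½ = 0.693147 / 44.6 = 0.01554 h⁻¹
e^(−kτ) = e^(−0.01554 × 90.9) = 0.2435
Accumulation ratio R = 1 / (1 − e^(−kτ)) = 1 / (1 − 0.2435) = 1.322
Steady-state peak = C₀ × R = 294 × 1.322 = 388.7 mg/L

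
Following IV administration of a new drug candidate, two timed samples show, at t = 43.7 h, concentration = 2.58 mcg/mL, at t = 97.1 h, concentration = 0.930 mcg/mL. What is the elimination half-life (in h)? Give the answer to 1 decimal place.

36.3 h

k = ln(C₁/C₂) / (t₂ − t₁) = ln(2.58/0.930) / (97.1 − 43.7)
  = 1.020 / 53.40 = 0.01910 h⁻¹
t½ = ln2 / k = 0.693147 / 0.01910 = 36.29 h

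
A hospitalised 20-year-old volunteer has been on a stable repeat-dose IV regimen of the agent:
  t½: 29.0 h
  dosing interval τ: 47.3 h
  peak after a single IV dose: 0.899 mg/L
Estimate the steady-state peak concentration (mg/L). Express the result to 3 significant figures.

1.33 mg/L

k = ln2 / t½ = 0.693147 / 29.0 = 0.02390 h⁻¹
e^(−kτ) = e^(−0.02390 × 47.3) = 0.3229
Accumulation ratio R = 1 / (1 − e^(−kτ)) = 1 / (1 − 0.3229) = 1.477
Steady-state peak = C₀ × R = 0.899 × 1.477 = 1.328 mg/L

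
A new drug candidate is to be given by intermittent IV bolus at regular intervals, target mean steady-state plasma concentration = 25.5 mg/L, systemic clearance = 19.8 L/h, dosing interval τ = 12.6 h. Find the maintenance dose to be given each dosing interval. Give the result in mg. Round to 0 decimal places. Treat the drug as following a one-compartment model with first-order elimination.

6362 mg

At steady state, Dose/τ = Css × CL.
Dose = Css × CL × τ = 25.5 × 19.80 × 12.6 = 6362 mg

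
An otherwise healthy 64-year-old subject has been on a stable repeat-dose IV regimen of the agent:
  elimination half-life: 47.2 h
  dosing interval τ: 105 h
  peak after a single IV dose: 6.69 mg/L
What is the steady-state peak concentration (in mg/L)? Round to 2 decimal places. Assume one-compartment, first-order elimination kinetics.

k = ln2 / t½ = 0.693147 / 47.2 = 0.01469 h⁻¹
e^(−kτ) = e^(−0.01469 × 105) = 0.2139
Accumulation ratio R = 1 / (1 − e^(−kτ)) = 1 / (1 − 0.2139) = 1.272
Steady-state peak = C₀ × R = 6.69 × 1.272 = 8.510 mg/L

8.51 mg/L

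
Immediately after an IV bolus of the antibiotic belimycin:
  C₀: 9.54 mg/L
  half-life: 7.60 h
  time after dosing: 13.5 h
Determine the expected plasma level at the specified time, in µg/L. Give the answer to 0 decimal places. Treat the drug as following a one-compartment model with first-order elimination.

k = ln2 / t½ = 0.693147 / 7.60 = 0.09120 h⁻¹
C = C₀ · e^(−k·t) = 9.540 × e^(−0.09120 × 13.5)
  = 9.540 × 0.2919 = 2.785 mg/L
Convert: 2.785 mg/L × 1000 = 2785 µg/L

2785 µg/L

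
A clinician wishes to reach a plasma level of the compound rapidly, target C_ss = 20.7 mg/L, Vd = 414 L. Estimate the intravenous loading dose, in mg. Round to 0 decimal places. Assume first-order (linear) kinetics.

8570 mg

LD = Css × Vd = 20.7 × 414 = 8570 mg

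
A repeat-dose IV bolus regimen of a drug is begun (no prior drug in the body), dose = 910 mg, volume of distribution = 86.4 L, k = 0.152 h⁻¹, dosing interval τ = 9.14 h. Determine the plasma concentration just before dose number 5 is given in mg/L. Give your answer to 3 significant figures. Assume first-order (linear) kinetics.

3.48 mg/L

C₀ per dose = Dose / Vd = 910 / 86.4 = 10.53 mg/L
Fraction remaining after one interval: r = e^(−kτ) = e^(−0.1520 × 9.14) = 0.2493
Before dose 5, 4 doses have been given (aged 1τ, 2τ, 3τ, 4τ).
C_trough = C₀ × (r + r² + … + r^4) = C₀ × r(1−r^4)/(1−r)
        = 10.53 × 0.2493 × (1 − 0.003863) / (1 − 0.2493) = 3.483 mg/L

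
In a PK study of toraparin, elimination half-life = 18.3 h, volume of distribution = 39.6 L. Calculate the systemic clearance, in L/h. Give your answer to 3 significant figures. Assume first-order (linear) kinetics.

k = ln2 / t½ = 0.693147 / 18.3 = 0.03788 h⁻¹
CL = k × Vd = 0.03788 × 39.6 = 1.500 L/h

1.50 L/h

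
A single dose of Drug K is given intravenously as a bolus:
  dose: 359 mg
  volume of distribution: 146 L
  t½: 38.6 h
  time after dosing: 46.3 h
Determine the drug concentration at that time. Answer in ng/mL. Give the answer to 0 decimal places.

1071 ng/mL

C₀ = Dose / Vd = 359.0 / 146 = 2.459 mg/L
k = ln2 / t½ = 0.693147 / 38.6 = 0.01796 h⁻¹
C = C₀ · e^(−k·t) = 2.459 × e^(−0.01796 × 46.3)
  = 2.459 × 0.4354 = 1.071 mg/L
Convert: 1.071 mg/L × 1000 = 1071 ng/mL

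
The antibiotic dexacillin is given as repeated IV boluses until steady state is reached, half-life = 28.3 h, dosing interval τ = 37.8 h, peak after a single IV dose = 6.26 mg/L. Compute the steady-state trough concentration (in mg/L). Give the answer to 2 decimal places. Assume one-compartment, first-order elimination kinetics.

4.11 mg/L

k = ln2 / t½ = 0.693147 / 28.3 = 0.02449 h⁻¹
e^(−kτ) = e^(−0.02449 × 37.8) = 0.3962
Accumulation ratio R = 1 / (1 − e^(−kτ)) = 1 / (1 − 0.3962) = 1.656
Steady-state trough = C₀ × R × e^(−kτ) = 6.26 × 1.656 × 0.3962 = 4.107 mg/L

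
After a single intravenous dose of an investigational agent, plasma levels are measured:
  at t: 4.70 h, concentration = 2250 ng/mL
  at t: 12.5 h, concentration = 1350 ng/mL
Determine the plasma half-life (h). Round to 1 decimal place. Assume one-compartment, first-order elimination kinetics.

10.6 h

k = ln(C₁/C₂) / (t₂ − t₁) = ln(2250/1350) / (12.5 − 4.70)
  = 0.5108 / 7.800 = 0.06549 h⁻¹
t½ = ln2 / k = 0.693147 / 0.06549 = 10.58 h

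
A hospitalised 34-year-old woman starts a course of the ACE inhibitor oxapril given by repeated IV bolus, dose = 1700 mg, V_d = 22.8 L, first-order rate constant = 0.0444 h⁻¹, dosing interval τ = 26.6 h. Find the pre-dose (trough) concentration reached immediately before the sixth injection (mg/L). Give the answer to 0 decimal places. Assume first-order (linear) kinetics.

C₀ per dose = Dose / Vd = 1700 / 22.8 = 74.56 mg/L
Fraction remaining after one interval: r = e^(−kτ) = e^(−0.04440 × 26.6) = 0.3070
Before dose 6, 5 doses have been given (aged 1τ, 2τ, 3τ, 4τ, 5τ).
C_trough = C₀ × (r + r² + … + r^5) = C₀ × r(1−r^5)/(1−r)
        = 74.56 × 0.3070 × (1 − 0.002727) / (1 − 0.3070) = 32.94 mg/L

33 mg/L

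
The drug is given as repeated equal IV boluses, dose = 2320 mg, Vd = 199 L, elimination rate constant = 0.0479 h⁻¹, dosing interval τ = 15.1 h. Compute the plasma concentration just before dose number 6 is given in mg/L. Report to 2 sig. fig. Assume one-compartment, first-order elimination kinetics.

11 mg/L

C₀ per dose = Dose / Vd = 2320 / 199 = 11.66 mg/L
Fraction remaining after one interval: r = e^(−kτ) = e^(−0.04790 × 15.1) = 0.4852
Before dose 6, 5 doses have been given (aged 1τ, 2τ, 3τ, 4τ, 5τ).
C_trough = C₀ × (r + r² + … + r^5) = C₀ × r(1−r^5)/(1−r)
        = 11.66 × 0.4852 × (1 − 0.02689) / (1 − 0.4852) = 10.69 mg/L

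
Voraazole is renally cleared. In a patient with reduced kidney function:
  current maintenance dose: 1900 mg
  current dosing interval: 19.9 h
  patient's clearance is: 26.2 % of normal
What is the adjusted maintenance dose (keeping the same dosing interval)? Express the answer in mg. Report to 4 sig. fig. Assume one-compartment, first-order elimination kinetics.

To keep the same average steady-state level, dosing rate must scale with clearance.
CL ratio = 26.2 / 100 = 0.2620
New dose (same interval) = 1900 × 0.2620 = 497.8 mg

497.8 mg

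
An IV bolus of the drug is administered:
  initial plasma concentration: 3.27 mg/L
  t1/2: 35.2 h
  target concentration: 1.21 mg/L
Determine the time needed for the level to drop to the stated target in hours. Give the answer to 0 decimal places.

k = ln2 / t½ = 0.693147 / 35.2 = 0.01969 h⁻¹
t = ln(C₀ / C) / k = ln(3.270 / 1.21) / 0.01969
  = ln(2.702) / 0.01969 = 0.9940 / 0.01969 = 50.48 h

50 h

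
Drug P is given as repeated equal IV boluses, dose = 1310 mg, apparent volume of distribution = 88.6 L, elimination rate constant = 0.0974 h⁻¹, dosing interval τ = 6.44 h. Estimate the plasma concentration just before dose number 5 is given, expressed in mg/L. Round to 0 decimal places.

C₀ per dose = Dose / Vd = 1310 / 88.6 = 14.79 mg/L
Fraction remaining after one interval: r = e^(−kτ) = e^(−0.09740 × 6.44) = 0.5341
Before dose 5, 4 doses have been given (aged 1τ, 2τ, 3τ, 4τ).
C_trough = C₀ × (r + r² + … + r^4) = C₀ × r(1−r^4)/(1−r)
        = 14.79 × 0.5341 × (1 − 0.08137) / (1 − 0.5341) = 15.58 mg/L

16 mg/L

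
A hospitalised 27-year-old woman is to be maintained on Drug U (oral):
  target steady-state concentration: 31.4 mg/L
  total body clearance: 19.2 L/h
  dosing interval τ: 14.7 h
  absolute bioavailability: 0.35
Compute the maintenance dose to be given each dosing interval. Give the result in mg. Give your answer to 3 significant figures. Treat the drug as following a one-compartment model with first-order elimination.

25300 mg

At steady state, F × (Dose/τ) = Css × CL.
Dose = Css × CL × τ / F = 31.4 × 19.20 × 14.7 / 0.35 = 25320 mg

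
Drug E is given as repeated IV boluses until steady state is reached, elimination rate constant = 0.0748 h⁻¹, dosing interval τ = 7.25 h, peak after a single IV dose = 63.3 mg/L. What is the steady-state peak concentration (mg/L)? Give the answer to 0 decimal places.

151 mg/L

e^(−kτ) = e^(−0.07480 × 7.25) = 0.5814
Accumulation ratio R = 1 / (1 − e^(−kτ)) = 1 / (1 − 0.5814) = 2.389
Steady-state peak = C₀ × R = 63.3 × 2.389 = 151.2 mg/L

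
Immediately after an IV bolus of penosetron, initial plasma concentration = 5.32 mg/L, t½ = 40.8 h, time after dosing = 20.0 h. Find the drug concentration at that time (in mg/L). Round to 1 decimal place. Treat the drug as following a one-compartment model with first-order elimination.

k = ln2 / t½ = 0.693147 / 40.8 = 0.01699 h⁻¹
C = C₀ · e^(−k·t) = 5.320 × e^(−0.01699 × 20.0)
  = 5.320 × 0.7119 = 3.787 mg/L

3.8 mg/L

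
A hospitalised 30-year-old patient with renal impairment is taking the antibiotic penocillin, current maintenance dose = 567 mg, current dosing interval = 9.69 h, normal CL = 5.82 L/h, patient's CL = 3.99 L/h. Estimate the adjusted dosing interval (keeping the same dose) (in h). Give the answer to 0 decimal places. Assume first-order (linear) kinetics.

14 h

To keep the same average steady-state level, dosing rate must scale with clearance.
CL ratio = 3.99 / 5.82 = 0.6856
New interval (same dose) = 9.69 / 0.6856 = 14.13 h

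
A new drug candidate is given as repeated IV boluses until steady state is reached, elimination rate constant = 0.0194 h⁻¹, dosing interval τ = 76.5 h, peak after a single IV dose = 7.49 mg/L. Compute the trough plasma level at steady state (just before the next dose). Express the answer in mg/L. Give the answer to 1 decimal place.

2.2 mg/L

e^(−kτ) = e^(−0.01940 × 76.5) = 0.2267
Accumulation ratio R = 1 / (1 − e^(−kτ)) = 1 / (1 − 0.2267) = 1.293
Steady-state trough = C₀ × R × e^(−kτ) = 7.49 × 1.293 × 0.2267 = 2.195 mg/L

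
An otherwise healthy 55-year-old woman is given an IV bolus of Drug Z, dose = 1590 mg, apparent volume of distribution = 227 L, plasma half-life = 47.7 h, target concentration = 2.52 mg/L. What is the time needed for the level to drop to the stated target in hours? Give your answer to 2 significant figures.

70 h

C₀ = Dose / Vd = 1590 / 227 = 7.004 mg/L
k = ln2 / t½ = 0.693147 / 47.7 = 0.01453 h⁻¹
t = ln(C₀ / C) / k = ln(7.004 / 2.52) / 0.01453
  = ln(2.779) / 0.01453 = 1.022 / 0.01453 = 70.34 h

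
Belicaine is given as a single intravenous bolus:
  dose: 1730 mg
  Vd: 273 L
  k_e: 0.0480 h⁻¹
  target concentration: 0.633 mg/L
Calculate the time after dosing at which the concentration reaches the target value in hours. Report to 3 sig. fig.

48.0 h

C₀ = Dose / Vd = 1730 / 273 = 6.337 mg/L
t = ln(C₀ / C) / k = ln(6.337 / 0.633) / 0.04800
  = ln(10.01) / 0.04800 = 2.304 / 0.04800 = 48.00 h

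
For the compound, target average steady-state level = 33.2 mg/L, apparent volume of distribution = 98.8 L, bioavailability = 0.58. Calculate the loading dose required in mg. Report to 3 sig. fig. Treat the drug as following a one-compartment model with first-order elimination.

5660 mg

LD = Css × Vd / F = 33.2 × 98.8 / 0.58 = 5655 mg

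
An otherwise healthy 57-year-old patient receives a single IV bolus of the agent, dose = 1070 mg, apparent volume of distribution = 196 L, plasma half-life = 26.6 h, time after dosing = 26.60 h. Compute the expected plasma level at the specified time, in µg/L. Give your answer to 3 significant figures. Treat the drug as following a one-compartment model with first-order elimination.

2730 µg/L

C₀ = Dose / Vd = 1070 / 196 = 5.459 mg/L
k = ln2 / t½ = 0.693147 / 26.6 = 0.02606 h⁻¹
t / t½ = 26.60 / 26.6 = 1 half-lives
C = C₀ × (1/2)^1 = 5.459 × 0.5000 = 2.730 mg/L
Convert: 2.730 mg/L × 1000 = 2730 µg/L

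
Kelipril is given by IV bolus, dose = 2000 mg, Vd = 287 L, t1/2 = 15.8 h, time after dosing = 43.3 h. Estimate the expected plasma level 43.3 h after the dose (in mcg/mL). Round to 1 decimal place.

C₀ = Dose / Vd = 2000 / 287 = 6.969 mg/L
k = ln2 / t½ = 0.693147 / 15.8 = 0.04387 h⁻¹
C = C₀ · e^(−k·t) = 6.969 × e^(−0.04387 × 43.3)
  = 6.969 × 0.1496 = 1.043 mg/L
(1.043 mg/L = 1.043 mcg/mL)

1.0 mcg/mL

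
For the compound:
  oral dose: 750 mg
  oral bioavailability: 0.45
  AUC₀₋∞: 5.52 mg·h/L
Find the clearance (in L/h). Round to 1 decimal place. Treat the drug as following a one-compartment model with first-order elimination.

61.1 L/h

CL = F·Dose / AUC = 0.45 × 750 / 5.52 = 61.14 L/h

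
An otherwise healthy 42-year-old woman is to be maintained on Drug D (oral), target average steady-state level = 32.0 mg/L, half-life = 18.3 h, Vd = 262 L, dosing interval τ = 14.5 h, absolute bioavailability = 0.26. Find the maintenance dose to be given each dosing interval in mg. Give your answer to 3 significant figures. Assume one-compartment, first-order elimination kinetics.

17700 mg

k = ln2 / t½ = 0.693147 / 18.3 = 0.03788 h⁻¹
CL = k × Vd = 0.03788 × 262 = 9.925 L/h
At steady state, F × (Dose/τ) = Css × CL.
Dose = Css × CL × τ / F = 32.0 × 9.925 × 14.5 / 0.26 = 17710 mg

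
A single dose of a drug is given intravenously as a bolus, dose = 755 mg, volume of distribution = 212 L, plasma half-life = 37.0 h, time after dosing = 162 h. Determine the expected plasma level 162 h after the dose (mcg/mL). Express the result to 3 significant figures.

C₀ = Dose / Vd = 755.0 / 212 = 3.561 mg/L
k = ln2 / t½ = 0.693147 / 37.0 = 0.01873 h⁻¹
C = C₀ · e^(−k·t) = 3.561 × e^(−0.01873 × 162)
  = 3.561 × 0.04811 = 0.1713 mg/L
(0.1713 mg/L = 0.1713 mcg/mL)

0.171 mcg/mL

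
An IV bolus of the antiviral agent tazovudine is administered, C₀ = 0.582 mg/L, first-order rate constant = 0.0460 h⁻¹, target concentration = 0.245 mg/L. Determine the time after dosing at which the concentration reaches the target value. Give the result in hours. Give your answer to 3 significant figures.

t = ln(C₀ / C) / k = ln(0.5820 / 0.245) / 0.04600
  = ln(2.376) / 0.04600 = 0.8654 / 0.04600 = 18.81 h

18.8 h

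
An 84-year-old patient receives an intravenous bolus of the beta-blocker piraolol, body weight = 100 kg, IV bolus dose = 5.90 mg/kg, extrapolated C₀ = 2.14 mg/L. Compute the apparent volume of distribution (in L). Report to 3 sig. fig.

276 L

Dose = 5.90 × 100 = 590.0 mg
Vd = Dose / C₀ = 590.0 / 2.14 = 275.7 L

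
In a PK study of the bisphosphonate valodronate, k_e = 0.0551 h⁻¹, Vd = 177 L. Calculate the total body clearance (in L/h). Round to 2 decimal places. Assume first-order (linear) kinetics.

9.75 L/h

CL = k × Vd = 0.0551 × 177 = 9.753 L/h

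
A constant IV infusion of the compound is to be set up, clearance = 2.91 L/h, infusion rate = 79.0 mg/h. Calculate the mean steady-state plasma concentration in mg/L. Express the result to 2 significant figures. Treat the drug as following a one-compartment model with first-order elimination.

27 mg/L

At steady state Css = R₀ / CL = 79.0 / 2.910 = 27.15 mg/L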